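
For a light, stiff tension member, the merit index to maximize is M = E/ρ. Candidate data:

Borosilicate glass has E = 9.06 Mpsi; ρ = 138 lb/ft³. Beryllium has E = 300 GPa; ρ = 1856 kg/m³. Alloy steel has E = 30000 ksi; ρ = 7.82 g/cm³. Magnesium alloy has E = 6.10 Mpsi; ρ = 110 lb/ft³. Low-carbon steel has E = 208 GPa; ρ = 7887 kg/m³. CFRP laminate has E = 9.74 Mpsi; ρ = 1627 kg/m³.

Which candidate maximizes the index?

Putting every candidate on a common basis:
  borosilicate glass: E = 62.47 GPa, ρ = 2211 kg/m³
  beryllium: E = 300.0 GPa, ρ = 1856 kg/m³
  alloy steel: E = 206.8 GPa, ρ = 7820 kg/m³
  magnesium alloy: E = 42.06 GPa, ρ = 1762 kg/m³
  low-carbon steel: E = 208.0 GPa, ρ = 7887 kg/m³
  CFRP laminate: E = 67.15 GPa, ρ = 1627 kg/m³
  beryllium: M = 162 MN·m/kg
  CFRP laminate: M = 41.3 MN·m/kg
  borosilicate glass: M = 28.3 MN·m/kg
  alloy steel: M = 26.5 MN·m/kg
  low-carbon steel: M = 26.4 MN·m/kg
  magnesium alloy: M = 23.9 MN·m/kg
Beryllium ranks first.

beryllium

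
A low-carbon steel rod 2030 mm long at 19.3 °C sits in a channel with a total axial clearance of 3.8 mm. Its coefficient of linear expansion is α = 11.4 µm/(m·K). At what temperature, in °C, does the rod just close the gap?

α·L₀·ΔT = 3.8 mm ⇒ ΔT = 3.8 / (11.4×10⁻⁶ × 2030.0) = 164.2 K.
T = 19.3 + 164.2 = 183.5 °C.

184 °C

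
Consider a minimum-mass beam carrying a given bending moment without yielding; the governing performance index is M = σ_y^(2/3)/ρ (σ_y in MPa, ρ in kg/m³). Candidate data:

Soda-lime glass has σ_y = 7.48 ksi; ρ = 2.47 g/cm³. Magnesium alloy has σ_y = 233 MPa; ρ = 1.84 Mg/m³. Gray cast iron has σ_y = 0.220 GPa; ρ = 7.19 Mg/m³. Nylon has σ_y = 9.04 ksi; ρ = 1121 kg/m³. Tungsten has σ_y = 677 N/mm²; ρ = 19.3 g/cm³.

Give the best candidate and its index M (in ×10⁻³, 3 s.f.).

magnesium alloy, M = 20.6×10⁻³

Putting every candidate on a common basis:
  soda-lime glass: σ_y = 51.57 MPa, ρ = 2470 kg/m³
  magnesium alloy: σ_y = 233.0 MPa, ρ = 1840 kg/m³
  gray cast iron: σ_y = 220.0 MPa, ρ = 7190 kg/m³
  nylon: σ_y = 62.33 MPa, ρ = 1121 kg/m³
  tungsten: σ_y = 677.0 MPa, ρ = 19300 kg/m³
  magnesium alloy: M = 20.6×10⁻³
  nylon: M = 14.0×10⁻³
  soda-lime glass: M = 5.61×10⁻³
  gray cast iron: M = 5.07×10⁻³
  tungsten: M = 3.99×10⁻³
Highest index: magnesium alloy.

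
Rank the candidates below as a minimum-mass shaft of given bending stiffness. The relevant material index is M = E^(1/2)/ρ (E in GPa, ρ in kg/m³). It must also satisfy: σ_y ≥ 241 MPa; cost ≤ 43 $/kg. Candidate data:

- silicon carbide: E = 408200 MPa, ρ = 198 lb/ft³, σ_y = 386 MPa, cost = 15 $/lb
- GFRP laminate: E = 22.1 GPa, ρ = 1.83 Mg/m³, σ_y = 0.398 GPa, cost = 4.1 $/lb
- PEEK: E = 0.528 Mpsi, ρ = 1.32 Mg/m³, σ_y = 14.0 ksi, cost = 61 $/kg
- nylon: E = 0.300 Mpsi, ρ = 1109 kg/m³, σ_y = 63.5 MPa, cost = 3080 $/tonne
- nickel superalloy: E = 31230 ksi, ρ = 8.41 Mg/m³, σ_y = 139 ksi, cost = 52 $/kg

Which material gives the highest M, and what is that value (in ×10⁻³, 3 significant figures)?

silicon carbide, M = 6.37×10⁻³

Screen on constraints: σ_y ≥ 241 MPa; cost ≤ 43 $/kg. Survivors: silicon carbide, GFRP laminate.
Putting every candidate on a common basis:
  silicon carbide: E = 408.2 GPa, ρ = 3172 kg/m³
  GFRP laminate: E = 22.10 GPa, ρ = 1830 kg/m³
  silicon carbide: M = 6.37×10⁻³
  GFRP laminate: M = 2.57×10⁻³
The maximum is for silicon carbide.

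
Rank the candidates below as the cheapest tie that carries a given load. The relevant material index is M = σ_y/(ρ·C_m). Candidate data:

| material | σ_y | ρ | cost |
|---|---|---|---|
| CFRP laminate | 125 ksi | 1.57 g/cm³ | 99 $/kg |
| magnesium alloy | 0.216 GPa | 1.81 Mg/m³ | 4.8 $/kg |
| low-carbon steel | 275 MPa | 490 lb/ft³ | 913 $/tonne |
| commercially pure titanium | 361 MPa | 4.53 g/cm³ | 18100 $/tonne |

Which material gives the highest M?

Normalizing units and computing the index:
  CFRP laminate: σ_y = 861.8 MPa, ρ = 1570 kg/m³, cost = 99.00 $/kg
  magnesium alloy: σ_y = 216.0 MPa, ρ = 1810 kg/m³, cost = 4.800 $/kg
  low-carbon steel: σ_y = 275.0 MPa, ρ = 7849 kg/m³, cost = 0.9130 $/kg
  commercially pure titanium: σ_y = 361.0 MPa, ρ = 4530 kg/m³, cost = 18.10 $/kg
  low-carbon steel: M = 38.4 kN·m per $
  magnesium alloy: M = 24.9 kN·m per $
  CFRP laminate: M = 5.54 kN·m per $
  commercially pure titanium: M = 4.40 kN·m per $
The maximum is for low-carbon steel.

low-carbon steel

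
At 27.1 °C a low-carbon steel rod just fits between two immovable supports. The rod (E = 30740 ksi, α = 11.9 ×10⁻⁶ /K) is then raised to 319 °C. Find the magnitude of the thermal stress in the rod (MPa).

736 MPa

E = 30740 ksi = 211.9 GPa.
ΔT = 291.9 K. Constrained thermal stress σ = E·α·ΔT = 211.9×10³ MPa × 11.9×10⁻⁶ × 291.9 = 736 MPa (compressive).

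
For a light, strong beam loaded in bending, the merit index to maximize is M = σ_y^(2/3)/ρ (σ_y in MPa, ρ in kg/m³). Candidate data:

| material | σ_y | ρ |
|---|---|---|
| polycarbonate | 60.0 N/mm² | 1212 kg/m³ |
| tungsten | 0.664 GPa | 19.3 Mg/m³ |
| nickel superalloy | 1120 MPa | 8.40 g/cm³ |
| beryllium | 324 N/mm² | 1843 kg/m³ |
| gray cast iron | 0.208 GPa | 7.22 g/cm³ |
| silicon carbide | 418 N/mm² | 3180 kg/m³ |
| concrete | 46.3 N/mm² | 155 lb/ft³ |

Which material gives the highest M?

beryllium

After converting to SI:
  polycarbonate: σ_y = 60.00 MPa, ρ = 1212 kg/m³
  tungsten: σ_y = 664.0 MPa, ρ = 19300 kg/m³
  nickel superalloy: σ_y = 1120 MPa, ρ = 8400 kg/m³
  beryllium: σ_y = 324.0 MPa, ρ = 1843 kg/m³
  gray cast iron: σ_y = 208.0 MPa, ρ = 7220 kg/m³
  silicon carbide: σ_y = 418.0 MPa, ρ = 3180 kg/m³
  concrete: σ_y = 46.30 MPa, ρ = 2483 kg/m³
  beryllium: M = 25.6×10⁻³
  silicon carbide: M = 17.6×10⁻³
  nickel superalloy: M = 12.8×10⁻³
  polycarbonate: M = 12.6×10⁻³
  concrete: M = 5.19×10⁻³
  gray cast iron: M = 4.86×10⁻³
  tungsten: M = 3.94×10⁻³
Beryllium has the largest M.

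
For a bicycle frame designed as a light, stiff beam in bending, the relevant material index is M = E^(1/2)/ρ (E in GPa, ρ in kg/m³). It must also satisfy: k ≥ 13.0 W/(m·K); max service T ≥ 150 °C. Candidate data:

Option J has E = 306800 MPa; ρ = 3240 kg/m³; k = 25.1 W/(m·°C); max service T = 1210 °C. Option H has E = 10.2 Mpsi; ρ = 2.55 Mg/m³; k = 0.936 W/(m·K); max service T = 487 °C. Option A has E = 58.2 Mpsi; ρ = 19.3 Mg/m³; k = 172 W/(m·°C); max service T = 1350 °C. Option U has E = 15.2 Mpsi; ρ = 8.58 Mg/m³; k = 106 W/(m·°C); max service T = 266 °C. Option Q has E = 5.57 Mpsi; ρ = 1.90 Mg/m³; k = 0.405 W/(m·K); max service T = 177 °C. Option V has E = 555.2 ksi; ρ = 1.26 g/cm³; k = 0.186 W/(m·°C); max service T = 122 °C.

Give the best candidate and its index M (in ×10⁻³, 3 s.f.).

option J, M = 5.41×10⁻³

Screen on constraints: k ≥ 13.0 W/(m·K); max service T ≥ 150 °C. Survivors: option J, option A, option U.
Normalizing units and computing the index:
  option J: E = 306.8 GPa, ρ = 3240 kg/m³
  option A: E = 401.3 GPa, ρ = 19300 kg/m³
  option U: E = 104.8 GPa, ρ = 8580 kg/m³
  option J: M = 5.41×10⁻³
  option U: M = 1.19×10⁻³
  option A: M = 1.04×10⁻³
The maximum is for option J.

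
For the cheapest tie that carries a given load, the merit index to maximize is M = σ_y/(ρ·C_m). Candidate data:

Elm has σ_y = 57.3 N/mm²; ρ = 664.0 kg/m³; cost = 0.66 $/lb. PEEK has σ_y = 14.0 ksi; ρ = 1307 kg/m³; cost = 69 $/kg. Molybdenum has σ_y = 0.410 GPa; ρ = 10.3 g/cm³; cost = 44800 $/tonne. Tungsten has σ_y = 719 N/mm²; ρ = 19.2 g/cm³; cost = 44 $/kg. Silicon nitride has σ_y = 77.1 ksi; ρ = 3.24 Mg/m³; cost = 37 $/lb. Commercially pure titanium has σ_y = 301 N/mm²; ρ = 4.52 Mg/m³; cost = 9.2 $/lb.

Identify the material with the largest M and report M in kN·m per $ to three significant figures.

elm, M = 59.3 kN·m per $

Putting every candidate on a common basis:
  elm: σ_y = 57.30 MPa, ρ = 664.0 kg/m³, cost = 1.455 $/kg
  PEEK: σ_y = 96.53 MPa, ρ = 1307 kg/m³, cost = 69.00 $/kg
  molybdenum: σ_y = 410.0 MPa, ρ = 10300 kg/m³, cost = 44.80 $/kg
  tungsten: σ_y = 719.0 MPa, ρ = 19200 kg/m³, cost = 44.00 $/kg
  silicon nitride: σ_y = 531.6 MPa, ρ = 3240 kg/m³, cost = 81.57 $/kg
  commercially pure titanium: σ_y = 301.0 MPa, ρ = 4520 kg/m³, cost = 20.28 $/kg
  elm: M = 59.3 kN·m per $
  commercially pure titanium: M = 3.28 kN·m per $
  silicon nitride: M = 2.01 kN·m per $
  PEEK: M = 1.07 kN·m per $
  molybdenum: M = 0.889 kN·m per $
  tungsten: M = 0.851 kN·m per $
Elm has the largest M.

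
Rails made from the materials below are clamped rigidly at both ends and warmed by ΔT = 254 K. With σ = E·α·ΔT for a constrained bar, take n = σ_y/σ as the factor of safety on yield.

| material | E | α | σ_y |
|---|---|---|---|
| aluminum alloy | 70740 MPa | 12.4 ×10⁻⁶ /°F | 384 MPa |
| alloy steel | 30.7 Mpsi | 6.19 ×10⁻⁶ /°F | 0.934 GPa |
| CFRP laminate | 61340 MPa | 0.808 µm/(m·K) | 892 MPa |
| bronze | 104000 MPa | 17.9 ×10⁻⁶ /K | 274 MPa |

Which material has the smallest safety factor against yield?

bronze

Converting E to GPa, α to ×10⁻⁶/K, σ_y to MPa, then σ and n for each:
  aluminum alloy: E = 70.74, α = 22.3, σ_y = 384.0 → σ = 401 MPa, n = 0.957
  alloy steel: E = 211.7, α = 11.1, σ_y = 934.0 → σ = 599 MPa, n = 1.56
  CFRP laminate: E = 61.34, α = 0.808, σ_y = 892.0 → σ = 12.6 MPa, n = 70.9
  bronze: E = 104.0, α = 17.9, σ_y = 274.0 → σ = 473 MPa, n = 0.579
Smallest n: bronze with n = 0.579.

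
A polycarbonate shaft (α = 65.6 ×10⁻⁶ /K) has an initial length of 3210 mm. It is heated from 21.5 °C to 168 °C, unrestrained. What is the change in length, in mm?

30.8 mm

ΔT = 168 − 21.5 = 146.5 K.
ΔL = α·L₀·ΔT = 65.6×10⁻⁶ × 3210 mm × 146.5 K = 30.8 mm.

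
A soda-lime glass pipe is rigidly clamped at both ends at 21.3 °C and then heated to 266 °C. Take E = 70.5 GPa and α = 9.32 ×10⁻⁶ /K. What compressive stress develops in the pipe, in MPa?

ΔT = 244.7 K. Constrained thermal stress σ = E·α·ΔT = 70.50×10³ MPa × 9.32×10⁻⁶ × 244.7 = 161 MPa (compressive).

161 MPa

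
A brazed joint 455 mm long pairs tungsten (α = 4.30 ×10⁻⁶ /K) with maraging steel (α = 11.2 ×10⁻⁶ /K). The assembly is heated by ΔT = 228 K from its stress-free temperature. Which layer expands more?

α(tungsten) = 4.30×10⁻⁶/K vs α(maraging steel) = 11.2×10⁻⁶/K.
Higher α expands more for the same ΔT: maraging steel.

maraging steel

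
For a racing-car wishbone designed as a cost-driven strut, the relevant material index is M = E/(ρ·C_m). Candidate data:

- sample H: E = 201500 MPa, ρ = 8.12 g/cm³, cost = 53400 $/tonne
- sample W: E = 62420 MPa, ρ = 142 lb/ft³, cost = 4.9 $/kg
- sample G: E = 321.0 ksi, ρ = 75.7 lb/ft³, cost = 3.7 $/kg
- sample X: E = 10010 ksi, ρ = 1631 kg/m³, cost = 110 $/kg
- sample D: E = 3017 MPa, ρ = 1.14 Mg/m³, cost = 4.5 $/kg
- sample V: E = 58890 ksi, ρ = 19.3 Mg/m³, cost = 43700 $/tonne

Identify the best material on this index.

In SI units:
  sample H: E = 201.5 GPa, ρ = 8120 kg/m³, cost = 53.40 $/kg
  sample W: E = 62.42 GPa, ρ = 2275 kg/m³, cost = 4.900 $/kg
  sample G: E = 2.213 GPa, ρ = 1213 kg/m³, cost = 3.700 $/kg
  sample X: E = 69.02 GPa, ρ = 1631 kg/m³, cost = 110.0 $/kg
  sample D: E = 3.017 GPa, ρ = 1140 kg/m³, cost = 4.500 $/kg
  sample V: E = 406.0 GPa, ρ = 19300 kg/m³, cost = 43.70 $/kg
  sample W: M = 5.60 MN·m per $
  sample D: M = 0.588 MN·m per $
  sample G: M = 0.493 MN·m per $
  sample V: M = 0.481 MN·m per $
  sample H: M = 0.465 MN·m per $
  sample X: M = 0.385 MN·m per $
The maximum is for sample W.

sample W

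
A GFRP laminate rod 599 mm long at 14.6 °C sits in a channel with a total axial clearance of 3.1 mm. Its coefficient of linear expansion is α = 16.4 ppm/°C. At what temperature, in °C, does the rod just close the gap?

330 °C

α·L₀·ΔT = 3.1 mm ⇒ ΔT = 3.1 / (16.4×10⁻⁶ × 599.0) = 315.6 K.
T = 14.6 + 315.6 = 330.2 °C.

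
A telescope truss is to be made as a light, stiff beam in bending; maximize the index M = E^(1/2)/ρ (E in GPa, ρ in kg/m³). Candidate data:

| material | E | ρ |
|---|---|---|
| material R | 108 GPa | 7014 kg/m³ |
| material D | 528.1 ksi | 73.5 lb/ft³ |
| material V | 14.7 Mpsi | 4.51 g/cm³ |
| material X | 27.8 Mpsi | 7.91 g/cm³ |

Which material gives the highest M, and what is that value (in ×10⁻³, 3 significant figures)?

material V, M = 2.23×10⁻³

Putting every candidate on a common basis:
  material R: E = 108.0 GPa, ρ = 7014 kg/m³
  material D: E = 3.641 GPa, ρ = 1177 kg/m³
  material V: E = 101.4 GPa, ρ = 4510 kg/m³
  material X: E = 191.7 GPa, ρ = 7910 kg/m³
  material V: M = 2.23×10⁻³
  material X: M = 1.75×10⁻³
  material D: M = 1.62×10⁻³
  material R: M = 1.48×10⁻³
Material V ranks first.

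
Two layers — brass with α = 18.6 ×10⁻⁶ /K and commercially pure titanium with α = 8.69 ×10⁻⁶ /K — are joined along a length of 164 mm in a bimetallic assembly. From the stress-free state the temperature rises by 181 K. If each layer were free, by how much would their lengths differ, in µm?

Δα = |18.6 − 8.69|×10⁻⁶/K = 9.91×10⁻⁶/K.
ΔL_mismatch = Δα·L·ΔT = 9.91×10⁻⁶ × 164.0 mm × 181.0 K = 294 µm.

294 µm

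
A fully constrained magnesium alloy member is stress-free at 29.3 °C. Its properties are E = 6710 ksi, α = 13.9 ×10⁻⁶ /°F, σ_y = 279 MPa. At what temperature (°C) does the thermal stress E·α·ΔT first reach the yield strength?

E = 6710 ksi = 46.26 GPa.
α = 13.9×10⁻⁶/°F × 9/5 = 25.0×10⁻⁶/K.
E·α·ΔT = 279.0 MPa ⇒ ΔT = 279.0 / (46.26×10³ × 25.0×10⁻⁶) = 241.0 K.
T = 29.3 + 241.0 = 270.3 °C.

270 °C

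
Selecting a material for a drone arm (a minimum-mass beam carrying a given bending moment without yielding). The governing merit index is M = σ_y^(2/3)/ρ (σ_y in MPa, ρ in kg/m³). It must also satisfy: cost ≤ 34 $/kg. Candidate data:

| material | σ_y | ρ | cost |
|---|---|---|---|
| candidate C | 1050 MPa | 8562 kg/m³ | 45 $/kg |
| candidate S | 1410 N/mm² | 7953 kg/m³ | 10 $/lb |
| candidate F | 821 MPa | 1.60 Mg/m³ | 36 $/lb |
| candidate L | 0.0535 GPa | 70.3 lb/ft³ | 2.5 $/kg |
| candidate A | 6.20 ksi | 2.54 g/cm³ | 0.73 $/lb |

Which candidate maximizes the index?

candidate S

Screen on constraints: cost ≤ 34 $/kg. Survivors: candidate S, candidate L, candidate A.
Putting every candidate on a common basis:
  candidate S: σ_y = 1410 MPa, ρ = 7953 kg/m³
  candidate L: σ_y = 53.50 MPa, ρ = 1126 kg/m³
  candidate A: σ_y = 42.75 MPa, ρ = 2540 kg/m³
  candidate S: M = 15.8×10⁻³
  candidate L: M = 12.6×10⁻³
  candidate A: M = 4.81×10⁻³
Candidate S ranks first.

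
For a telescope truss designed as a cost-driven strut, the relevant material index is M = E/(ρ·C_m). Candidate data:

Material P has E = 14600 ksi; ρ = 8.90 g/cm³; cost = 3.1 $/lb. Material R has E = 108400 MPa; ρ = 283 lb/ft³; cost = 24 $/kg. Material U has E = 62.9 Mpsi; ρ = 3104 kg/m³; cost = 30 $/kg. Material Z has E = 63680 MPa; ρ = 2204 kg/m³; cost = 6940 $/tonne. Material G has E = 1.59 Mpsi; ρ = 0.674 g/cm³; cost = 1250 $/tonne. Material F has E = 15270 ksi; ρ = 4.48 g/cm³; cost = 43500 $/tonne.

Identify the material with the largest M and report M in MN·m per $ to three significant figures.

material G, M = 13.0 MN·m per $

In SI units:
  material P: E = 100.7 GPa, ρ = 8900 kg/m³, cost = 6.834 $/kg
  material R: E = 108.4 GPa, ρ = 4533 kg/m³, cost = 24.00 $/kg
  material U: E = 433.7 GPa, ρ = 3104 kg/m³, cost = 30.00 $/kg
  material Z: E = 63.68 GPa, ρ = 2204 kg/m³, cost = 6.940 $/kg
  material G: E = 10.96 GPa, ρ = 674.0 kg/m³, cost = 1.250 $/kg
  material F: E = 105.3 GPa, ρ = 4480 kg/m³, cost = 43.50 $/kg
  material G: M = 13.0 MN·m per $
  material U: M = 4.66 MN·m per $
  material Z: M = 4.16 MN·m per $
  material P: M = 1.65 MN·m per $
  material R: M = 0.996 MN·m per $
  material F: M = 0.540 MN·m per $
Material G ranks first.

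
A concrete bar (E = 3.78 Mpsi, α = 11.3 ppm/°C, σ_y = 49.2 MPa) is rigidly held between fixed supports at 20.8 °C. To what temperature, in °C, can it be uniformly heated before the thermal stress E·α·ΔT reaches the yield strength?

188 °C

E = 3.78 Mpsi = 26.06 GPa.
E·α·ΔT = 49.20 MPa ⇒ ΔT = 49.20 / (26.06×10³ × 11.3×10⁻⁶) = 167.1 K.
T = 20.8 + 167.1 = 187.9 °C.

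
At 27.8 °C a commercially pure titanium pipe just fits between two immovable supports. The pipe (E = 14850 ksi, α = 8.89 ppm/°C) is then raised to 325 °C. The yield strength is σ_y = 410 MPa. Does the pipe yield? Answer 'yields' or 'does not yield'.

does not yield

E = 14850 ksi = 102.4 GPa.
ΔT = 297.2 K. Constrained thermal stress σ = E·α·ΔT = 102.4×10³ MPa × 8.89×10⁻⁶ × 297.2 = 271 MPa (compressive).
Compare to σ_y = 410 MPa: σ < σ_y, so it does not yield.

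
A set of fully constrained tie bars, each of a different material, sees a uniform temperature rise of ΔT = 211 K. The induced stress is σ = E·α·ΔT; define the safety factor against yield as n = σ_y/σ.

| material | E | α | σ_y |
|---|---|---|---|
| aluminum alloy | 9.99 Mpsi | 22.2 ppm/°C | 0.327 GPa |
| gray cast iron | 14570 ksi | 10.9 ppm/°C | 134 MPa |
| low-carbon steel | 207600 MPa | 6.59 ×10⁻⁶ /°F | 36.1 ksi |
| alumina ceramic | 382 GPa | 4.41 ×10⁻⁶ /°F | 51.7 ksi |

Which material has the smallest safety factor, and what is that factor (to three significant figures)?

Per material, after unit conversion:
  aluminum alloy: E = 68.88, α = 22.2, σ_y = 327.0 → σ = 323 MPa, n = 1.01
  gray cast iron: E = 100.5, α = 10.9, σ_y = 134.0 → σ = 231 MPa, n = 0.580
  low-carbon steel: E = 207.6, α = 11.9, σ_y = 248.9 → σ = 520 MPa, n = 0.479
  alumina ceramic: E = 382.0, α = 7.94, σ_y = 356.5 → σ = 640 MPa, n = 0.557
Low-carbon steel has the lowest safety factor, n = 0.479.

low-carbon steel, n = 0.479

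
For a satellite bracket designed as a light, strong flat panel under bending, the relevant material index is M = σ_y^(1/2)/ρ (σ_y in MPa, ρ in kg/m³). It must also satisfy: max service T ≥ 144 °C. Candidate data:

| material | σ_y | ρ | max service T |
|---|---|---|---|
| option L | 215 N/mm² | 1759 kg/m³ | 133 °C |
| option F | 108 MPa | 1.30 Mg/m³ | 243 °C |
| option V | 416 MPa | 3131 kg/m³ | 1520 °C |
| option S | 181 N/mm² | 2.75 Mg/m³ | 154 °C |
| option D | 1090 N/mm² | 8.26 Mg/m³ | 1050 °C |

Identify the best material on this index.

option F

Screen on constraints: max service T ≥ 144 °C. Survivors: option F, option V, option S, option D.
Normalizing units and computing the index:
  option F: σ_y = 108.0 MPa, ρ = 1300 kg/m³
  option V: σ_y = 416.0 MPa, ρ = 3131 kg/m³
  option S: σ_y = 181.0 MPa, ρ = 2750 kg/m³
  option D: σ_y = 1090 MPa, ρ = 8260 kg/m³
  option F: M = 7.99×10⁻³
  option V: M = 6.51×10⁻³
  option S: M = 4.89×10⁻³
  option D: M = 4.00×10⁻³
Option F ranks first.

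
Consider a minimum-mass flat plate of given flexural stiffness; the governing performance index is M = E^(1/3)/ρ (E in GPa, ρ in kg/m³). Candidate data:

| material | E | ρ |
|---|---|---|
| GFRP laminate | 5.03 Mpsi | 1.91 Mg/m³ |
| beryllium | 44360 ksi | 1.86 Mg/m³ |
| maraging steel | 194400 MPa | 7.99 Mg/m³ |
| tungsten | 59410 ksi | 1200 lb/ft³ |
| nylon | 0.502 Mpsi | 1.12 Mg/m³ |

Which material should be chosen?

Convert each candidate to consistent units, then evaluate M:
  GFRP laminate: E = 34.68 GPa, ρ = 1910 kg/m³
  beryllium: E = 305.9 GPa, ρ = 1860 kg/m³
  maraging steel: E = 194.4 GPa, ρ = 7990 kg/m³
  tungsten: E = 409.6 GPa, ρ = 19220 kg/m³
  nylon: E = 3.461 GPa, ρ = 1120 kg/m³
  beryllium: M = 3.62×10⁻³
  GFRP laminate: M = 1.71×10⁻³
  nylon: M = 1.35×10⁻³
  maraging steel: M = 0.725×10⁻³
  tungsten: M = 0.386×10⁻³
The maximum is for beryllium.

beryllium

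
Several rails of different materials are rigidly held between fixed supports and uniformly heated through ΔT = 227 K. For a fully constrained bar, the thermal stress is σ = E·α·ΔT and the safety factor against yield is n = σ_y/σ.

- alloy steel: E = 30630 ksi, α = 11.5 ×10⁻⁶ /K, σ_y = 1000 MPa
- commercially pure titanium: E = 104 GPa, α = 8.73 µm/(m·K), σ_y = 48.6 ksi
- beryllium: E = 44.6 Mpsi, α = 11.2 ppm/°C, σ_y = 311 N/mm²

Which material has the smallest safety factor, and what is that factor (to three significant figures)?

beryllium, n = 0.398

Per material, after unit conversion:
  alloy steel: E = 211.2, α = 11.5, σ_y = 1000 → σ = 551 MPa, n = 1.81
  commercially pure titanium: E = 104.0, α = 8.73, σ_y = 335.1 → σ = 206 MPa, n = 1.63
  beryllium: E = 307.5, α = 11.2, σ_y = 311.0 → σ = 782 MPa, n = 0.398
The minimum is beryllium at n = 0.398.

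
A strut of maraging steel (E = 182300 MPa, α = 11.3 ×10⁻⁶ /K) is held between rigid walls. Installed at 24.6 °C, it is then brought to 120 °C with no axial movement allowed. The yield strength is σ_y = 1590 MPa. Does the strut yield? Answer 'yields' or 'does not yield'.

E = 182300 MPa = 182.3 GPa.
ΔT = 95.40 K. Constrained thermal stress σ = E·α·ΔT = 182.3×10³ MPa × 11.3×10⁻⁶ × 95.40 = 197 MPa (compressive).
Compare to σ_y = 1590 MPa: σ < σ_y, so it does not yield.

does not yield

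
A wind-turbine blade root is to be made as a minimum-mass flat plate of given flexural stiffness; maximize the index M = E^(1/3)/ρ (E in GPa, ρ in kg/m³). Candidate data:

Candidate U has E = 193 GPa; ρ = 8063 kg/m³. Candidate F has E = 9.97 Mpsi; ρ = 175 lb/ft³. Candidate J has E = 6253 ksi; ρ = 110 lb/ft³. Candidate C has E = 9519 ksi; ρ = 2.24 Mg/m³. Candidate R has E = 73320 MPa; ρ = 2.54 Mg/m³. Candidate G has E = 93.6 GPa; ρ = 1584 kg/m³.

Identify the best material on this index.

candidate G

Convert each candidate to consistent units, then evaluate M:
  candidate U: E = 193.0 GPa, ρ = 8063 kg/m³
  candidate F: E = 68.74 GPa, ρ = 2803 kg/m³
  candidate J: E = 43.11 GPa, ρ = 1762 kg/m³
  candidate C: E = 65.63 GPa, ρ = 2240 kg/m³
  candidate R: E = 73.32 GPa, ρ = 2540 kg/m³
  candidate G: E = 93.60 GPa, ρ = 1584 kg/m³
  candidate G: M = 2.87×10⁻³
  candidate J: M = 1.99×10⁻³
  candidate C: M = 1.80×10⁻³
  candidate R: M = 1.65×10⁻³
  candidate F: M = 1.46×10⁻³
  candidate U: M = 0.717×10⁻³
Candidate G has the largest M.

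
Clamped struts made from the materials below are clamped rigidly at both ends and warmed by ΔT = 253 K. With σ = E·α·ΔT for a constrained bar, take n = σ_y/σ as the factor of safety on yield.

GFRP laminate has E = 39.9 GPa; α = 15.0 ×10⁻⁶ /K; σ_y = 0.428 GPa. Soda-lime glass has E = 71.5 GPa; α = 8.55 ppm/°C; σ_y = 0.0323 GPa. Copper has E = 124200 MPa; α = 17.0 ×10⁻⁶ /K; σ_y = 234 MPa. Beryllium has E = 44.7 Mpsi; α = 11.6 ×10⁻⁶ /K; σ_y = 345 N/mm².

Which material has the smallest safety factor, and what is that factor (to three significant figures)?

In consistent units (E in GPa, α in ×10⁻⁶/K, σ_y in MPa):
  GFRP laminate: E = 39.90, α = 15.0, σ_y = 428.0 → σ = 151 MPa, n = 2.83
  soda-lime glass: E = 71.50, α = 8.55, σ_y = 32.30 → σ = 155 MPa, n = 0.209
  copper: E = 124.2, α = 17.0, σ_y = 234.0 → σ = 534 MPa, n = 0.438
  beryllium: E = 308.2, α = 11.6, σ_y = 345.0 → σ = 904 MPa, n = 0.381
The minimum is soda-lime glass at n = 0.209.

soda-lime glass, n = 0.209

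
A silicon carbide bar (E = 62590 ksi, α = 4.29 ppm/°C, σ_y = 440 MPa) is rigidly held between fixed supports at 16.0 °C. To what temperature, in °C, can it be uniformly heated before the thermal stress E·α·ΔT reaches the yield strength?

E = 62590 ksi = 431.5 GPa.
E·α·ΔT = 440.0 MPa ⇒ ΔT = 440.0 / (431.5×10³ × 4.29×10⁻⁶) = 237.7 K.
T = 16.0 + 237.7 = 253.7 °C.

254 °C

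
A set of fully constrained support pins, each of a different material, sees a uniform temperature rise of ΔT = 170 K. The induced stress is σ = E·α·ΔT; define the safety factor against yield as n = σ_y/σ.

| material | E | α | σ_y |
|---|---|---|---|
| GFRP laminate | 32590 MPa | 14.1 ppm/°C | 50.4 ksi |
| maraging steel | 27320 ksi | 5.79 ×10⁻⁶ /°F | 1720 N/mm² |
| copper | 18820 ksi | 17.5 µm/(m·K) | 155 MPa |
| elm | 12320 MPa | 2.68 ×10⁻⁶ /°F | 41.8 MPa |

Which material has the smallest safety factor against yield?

copper

Converting E to GPa, α to ×10⁻⁶/K, σ_y to MPa, then σ and n for each:
  GFRP laminate: E = 32.59, α = 14.1, σ_y = 347.5 → σ = 78.1 MPa, n = 4.45
  maraging steel: E = 188.4, α = 10.4, σ_y = 1720 → σ = 334 MPa, n = 5.15
  copper: E = 129.8, α = 17.5, σ_y = 155.0 → σ = 386 MPa, n = 0.402
  elm: E = 12.32, α = 4.82, σ_y = 41.80 → σ = 10.1 MPa, n = 4.14
The minimum is copper at n = 0.402.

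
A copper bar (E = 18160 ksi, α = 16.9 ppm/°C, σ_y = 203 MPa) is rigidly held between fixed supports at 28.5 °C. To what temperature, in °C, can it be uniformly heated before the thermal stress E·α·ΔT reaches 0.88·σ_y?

113 °C

E = 18160 ksi = 125.2 GPa.
E·α·ΔT = 178.6 MPa ⇒ ΔT = 178.6 / (125.2×10³ × 16.9×10⁻⁶) = 84.42 K.
T = 28.5 + 84.42 = 112.9 °C.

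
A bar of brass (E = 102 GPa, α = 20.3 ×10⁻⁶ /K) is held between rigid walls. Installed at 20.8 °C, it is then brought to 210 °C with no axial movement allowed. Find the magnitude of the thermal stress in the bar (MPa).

ΔT = 189.2 K. Constrained thermal stress σ = E·α·ΔT = 102.0×10³ MPa × 20.3×10⁻⁶ × 189.2 = 392 MPa (compressive).

392 MPa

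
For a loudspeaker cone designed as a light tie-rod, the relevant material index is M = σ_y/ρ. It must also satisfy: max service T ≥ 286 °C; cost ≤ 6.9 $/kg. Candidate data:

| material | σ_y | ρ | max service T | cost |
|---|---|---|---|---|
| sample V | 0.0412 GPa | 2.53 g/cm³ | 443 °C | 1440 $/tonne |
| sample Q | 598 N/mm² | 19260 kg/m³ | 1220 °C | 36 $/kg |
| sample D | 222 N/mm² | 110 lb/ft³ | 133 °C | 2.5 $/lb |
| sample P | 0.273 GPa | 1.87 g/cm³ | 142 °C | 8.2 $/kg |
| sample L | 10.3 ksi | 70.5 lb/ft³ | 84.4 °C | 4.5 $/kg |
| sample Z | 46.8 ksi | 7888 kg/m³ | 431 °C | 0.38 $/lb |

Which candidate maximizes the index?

Screen on constraints: max service T ≥ 286 °C; cost ≤ 6.9 $/kg. Survivors: sample V, sample Z.
Normalizing units and computing the index:
  sample V: σ_y = 41.20 MPa, ρ = 2530 kg/m³
  sample Z: σ_y = 322.7 MPa, ρ = 7888 kg/m³
  sample Z: M = 40.9 kN·m/kg
  sample V: M = 16.3 kN·m/kg
Sample Z has the largest M.

sample Z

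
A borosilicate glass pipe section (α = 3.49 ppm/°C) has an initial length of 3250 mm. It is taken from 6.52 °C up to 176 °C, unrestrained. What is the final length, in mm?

ΔT = 176 − 6.52 = 169.5 K.
ΔL = α·L₀·ΔT = 3.49×10⁻⁶ × 3250 mm × 169.5 K = 1.92 mm.
L = L₀ + ΔL = 3250 + 1.92 = 3251.9 mm.

3251.9 mm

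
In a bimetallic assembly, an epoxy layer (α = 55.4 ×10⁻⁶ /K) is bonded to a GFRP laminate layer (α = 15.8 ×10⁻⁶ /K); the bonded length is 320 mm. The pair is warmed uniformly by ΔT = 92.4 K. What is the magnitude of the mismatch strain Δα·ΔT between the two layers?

3.66×10⁻³

Δα = |55.4 − 15.8|×10⁻⁶/K = 39.6×10⁻⁶/K.
Mismatch strain = Δα·ΔT = 39.6×10⁻⁶ × 92.4 = 3.66×10⁻³.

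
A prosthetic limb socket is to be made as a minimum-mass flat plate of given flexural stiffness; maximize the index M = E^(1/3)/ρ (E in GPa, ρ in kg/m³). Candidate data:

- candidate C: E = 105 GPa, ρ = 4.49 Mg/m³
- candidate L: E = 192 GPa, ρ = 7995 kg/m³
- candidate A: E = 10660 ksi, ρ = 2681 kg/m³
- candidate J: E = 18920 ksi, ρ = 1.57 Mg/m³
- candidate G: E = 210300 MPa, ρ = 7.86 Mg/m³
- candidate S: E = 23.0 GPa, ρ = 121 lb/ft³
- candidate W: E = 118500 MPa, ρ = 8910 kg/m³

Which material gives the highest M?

candidate J

After converting to SI:
  candidate C: E = 105.0 GPa, ρ = 4490 kg/m³
  candidate L: E = 192.0 GPa, ρ = 7995 kg/m³
  candidate A: E = 73.50 GPa, ρ = 2681 kg/m³
  candidate J: E = 130.4 GPa, ρ = 1570 kg/m³
  candidate G: E = 210.3 GPa, ρ = 7860 kg/m³
  candidate S: E = 23.00 GPa, ρ = 1938 kg/m³
  candidate W: E = 118.5 GPa, ρ = 8910 kg/m³
  candidate J: M = 3.23×10⁻³
  candidate A: M = 1.56×10⁻³
  candidate S: M = 1.47×10⁻³
  candidate C: M = 1.05×10⁻³
  candidate G: M = 0.757×10⁻³
  candidate L: M = 0.722×10⁻³
  candidate W: M = 0.551×10⁻³
The maximum is for candidate J.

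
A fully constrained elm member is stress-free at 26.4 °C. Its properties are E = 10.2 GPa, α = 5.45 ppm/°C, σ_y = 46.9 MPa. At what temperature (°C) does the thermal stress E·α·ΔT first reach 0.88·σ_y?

E·α·ΔT = 41.27 MPa ⇒ ΔT = 41.27 / (10.20×10³ × 5.45×10⁻⁶) = 742.4 K.
T = 26.4 + 742.4 = 768.8 °C.

769 °C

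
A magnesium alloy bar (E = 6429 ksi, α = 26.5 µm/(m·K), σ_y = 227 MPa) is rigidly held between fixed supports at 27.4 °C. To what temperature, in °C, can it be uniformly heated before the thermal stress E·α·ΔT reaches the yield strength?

221 °C

E = 6429 ksi = 44.33 GPa.
E·α·ΔT = 227.0 MPa ⇒ ΔT = 227.0 / (44.33×10³ × 26.5×10⁻⁶) = 193.2 K.
T = 27.4 + 193.2 = 220.6 °C.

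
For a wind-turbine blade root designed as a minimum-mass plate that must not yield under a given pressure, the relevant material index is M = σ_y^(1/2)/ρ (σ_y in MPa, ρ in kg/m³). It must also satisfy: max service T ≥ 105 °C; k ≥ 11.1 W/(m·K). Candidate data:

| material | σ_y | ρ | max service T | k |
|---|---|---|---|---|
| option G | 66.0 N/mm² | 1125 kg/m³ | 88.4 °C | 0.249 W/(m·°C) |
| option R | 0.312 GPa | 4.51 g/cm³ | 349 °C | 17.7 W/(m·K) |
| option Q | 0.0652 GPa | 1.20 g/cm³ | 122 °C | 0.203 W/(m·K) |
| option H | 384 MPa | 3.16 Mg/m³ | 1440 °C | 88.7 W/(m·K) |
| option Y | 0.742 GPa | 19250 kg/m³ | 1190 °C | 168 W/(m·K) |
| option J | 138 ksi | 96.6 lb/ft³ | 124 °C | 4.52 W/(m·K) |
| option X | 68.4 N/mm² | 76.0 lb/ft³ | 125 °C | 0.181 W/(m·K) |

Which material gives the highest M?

option H

Screen on constraints: max service T ≥ 105 °C; k ≥ 11.1 W/(m·K). Survivors: option R, option H, option Y.
Putting every candidate on a common basis:
  option R: σ_y = 312.0 MPa, ρ = 4510 kg/m³
  option H: σ_y = 384.0 MPa, ρ = 3160 kg/m³
  option Y: σ_y = 742.0 MPa, ρ = 19250 kg/m³
  option H: M = 6.20×10⁻³
  option R: M = 3.92×10⁻³
  option Y: M = 1.42×10⁻³
Option H ranks first.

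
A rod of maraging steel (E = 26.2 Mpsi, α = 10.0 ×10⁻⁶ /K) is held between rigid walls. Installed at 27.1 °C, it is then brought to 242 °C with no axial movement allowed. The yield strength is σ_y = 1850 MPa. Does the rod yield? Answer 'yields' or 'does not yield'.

E = 26.2 Mpsi = 180.6 GPa.
ΔT = 214.9 K. Constrained thermal stress σ = E·α·ΔT = 180.6×10³ MPa × 10.0×10⁻⁶ × 214.9 = 388 MPa (compressive).
Compare to σ_y = 1850 MPa: σ < σ_y, so it does not yield.

does not yield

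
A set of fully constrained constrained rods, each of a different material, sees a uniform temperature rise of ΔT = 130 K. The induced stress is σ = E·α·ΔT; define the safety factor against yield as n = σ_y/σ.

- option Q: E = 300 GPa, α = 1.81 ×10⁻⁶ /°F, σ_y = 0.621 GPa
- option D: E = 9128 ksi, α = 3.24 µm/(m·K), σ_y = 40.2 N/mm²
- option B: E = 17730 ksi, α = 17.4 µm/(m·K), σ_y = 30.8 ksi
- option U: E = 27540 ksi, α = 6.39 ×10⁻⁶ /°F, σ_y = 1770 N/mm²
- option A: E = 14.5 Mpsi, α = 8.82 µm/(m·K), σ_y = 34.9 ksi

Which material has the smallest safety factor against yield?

In consistent units (E in GPa, α in ×10⁻⁶/K, σ_y in MPa):
  option Q: E = 300.0, α = 3.26, σ_y = 621.0 → σ = 127 MPa, n = 4.89
  option D: E = 62.94, α = 3.24, σ_y = 40.20 → σ = 26.5 MPa, n = 1.52
  option B: E = 122.2, α = 17.4, σ_y = 212.4 → σ = 277 MPa, n = 0.768
  option U: E = 189.9, α = 11.5, σ_y = 1770 → σ = 284 MPa, n = 6.23
  option A: E = 99.97, α = 8.82, σ_y = 240.6 → σ = 115 MPa, n = 2.10
The minimum is option B at n = 0.768.

option B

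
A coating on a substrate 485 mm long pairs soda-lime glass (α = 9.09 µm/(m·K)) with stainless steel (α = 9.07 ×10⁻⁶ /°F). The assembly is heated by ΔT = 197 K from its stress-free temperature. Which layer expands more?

stainless steel

stainless steel: α = 9.07×10⁻⁶/°F × 9/5 = 16.3×10⁻⁶/K.
α(soda-lime glass) = 9.09×10⁻⁶/K vs α(stainless steel) = 16.3×10⁻⁶/K.
Higher α expands more for the same ΔT: stainless steel.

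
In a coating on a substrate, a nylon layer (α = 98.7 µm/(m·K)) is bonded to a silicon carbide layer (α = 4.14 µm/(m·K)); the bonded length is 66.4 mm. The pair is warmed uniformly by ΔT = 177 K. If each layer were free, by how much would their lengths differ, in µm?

Δα = |98.7 − 4.14|×10⁻⁶/K = 94.6×10⁻⁶/K.
ΔL_mismatch = Δα·L·ΔT = 94.6×10⁻⁶ × 66.4 mm × 177.0 K = 1110 µm.

1110 µm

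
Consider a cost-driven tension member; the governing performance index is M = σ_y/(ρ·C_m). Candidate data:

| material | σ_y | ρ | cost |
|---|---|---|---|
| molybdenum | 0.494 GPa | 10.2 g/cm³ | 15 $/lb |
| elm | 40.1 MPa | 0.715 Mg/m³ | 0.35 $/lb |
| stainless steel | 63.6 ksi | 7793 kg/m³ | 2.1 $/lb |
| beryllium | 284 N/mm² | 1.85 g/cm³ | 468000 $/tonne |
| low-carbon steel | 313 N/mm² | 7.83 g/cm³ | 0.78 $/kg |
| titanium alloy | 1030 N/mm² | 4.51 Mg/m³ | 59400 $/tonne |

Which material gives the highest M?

Normalizing units and computing the index:
  molybdenum: σ_y = 494.0 MPa, ρ = 10200 kg/m³, cost = 33.07 $/kg
  elm: σ_y = 40.10 MPa, ρ = 715.0 kg/m³, cost = 0.7716 $/kg
  stainless steel: σ_y = 438.5 MPa, ρ = 7793 kg/m³, cost = 4.630 $/kg
  beryllium: σ_y = 284.0 MPa, ρ = 1850 kg/m³, cost = 468.0 $/kg
  low-carbon steel: σ_y = 313.0 MPa, ρ = 7830 kg/m³, cost = 0.7800 $/kg
  titanium alloy: σ_y = 1030 MPa, ρ = 4510 kg/m³, cost = 59.40 $/kg
  elm: M = 72.7 kN·m per $
  low-carbon steel: M = 51.2 kN·m per $
  stainless steel: M = 12.2 kN·m per $
  titanium alloy: M = 3.84 kN·m per $
  molybdenum: M = 1.46 kN·m per $
  beryllium: M = 0.328 kN·m per $
Highest index: elm.

elm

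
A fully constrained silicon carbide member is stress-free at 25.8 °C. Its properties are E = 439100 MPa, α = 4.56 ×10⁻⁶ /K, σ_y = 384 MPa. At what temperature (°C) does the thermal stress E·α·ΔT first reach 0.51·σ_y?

E = 439100 MPa = 439.1 GPa.
E·α·ΔT = 195.8 MPa ⇒ ΔT = 195.8 / (439.1×10³ × 4.56×10⁻⁶) = 97.81 K.
T = 25.8 + 97.81 = 123.6 °C.

124 °C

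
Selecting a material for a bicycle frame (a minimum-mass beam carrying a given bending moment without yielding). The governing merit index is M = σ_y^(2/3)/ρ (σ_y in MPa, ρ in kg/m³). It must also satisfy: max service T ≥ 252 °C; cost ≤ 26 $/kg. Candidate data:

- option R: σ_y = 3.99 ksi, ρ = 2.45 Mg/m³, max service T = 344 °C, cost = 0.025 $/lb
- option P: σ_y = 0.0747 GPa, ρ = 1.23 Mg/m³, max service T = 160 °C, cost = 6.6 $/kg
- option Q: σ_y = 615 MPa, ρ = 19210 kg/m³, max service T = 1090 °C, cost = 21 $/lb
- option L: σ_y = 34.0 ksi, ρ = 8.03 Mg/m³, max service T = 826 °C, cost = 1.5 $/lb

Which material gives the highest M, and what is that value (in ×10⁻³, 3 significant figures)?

option L, M = 4.73×10⁻³

Screen on constraints: max service T ≥ 252 °C; cost ≤ 26 $/kg. Survivors: option R, option L.
Putting every candidate on a common basis:
  option R: σ_y = 27.51 MPa, ρ = 2450 kg/m³
  option L: σ_y = 234.4 MPa, ρ = 8030 kg/m³
  option L: M = 4.73×10⁻³
  option R: M = 3.72×10⁻³
The maximum is for option L.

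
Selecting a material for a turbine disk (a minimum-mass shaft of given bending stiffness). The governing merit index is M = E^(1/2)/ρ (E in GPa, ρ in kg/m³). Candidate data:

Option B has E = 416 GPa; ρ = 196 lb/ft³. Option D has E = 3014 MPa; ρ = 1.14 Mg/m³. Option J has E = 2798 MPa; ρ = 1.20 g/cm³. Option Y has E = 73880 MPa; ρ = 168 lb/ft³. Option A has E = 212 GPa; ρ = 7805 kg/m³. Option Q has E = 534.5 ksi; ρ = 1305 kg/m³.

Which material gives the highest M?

Putting every candidate on a common basis:
  option B: E = 416.0 GPa, ρ = 3140 kg/m³
  option D: E = 3.014 GPa, ρ = 1140 kg/m³
  option J: E = 2.798 GPa, ρ = 1200 kg/m³
  option Y: E = 73.88 GPa, ρ = 2691 kg/m³
  option A: E = 212.0 GPa, ρ = 7805 kg/m³
  option Q: E = 3.685 GPa, ρ = 1305 kg/m³
  option B: M = 6.50×10⁻³
  option Y: M = 3.19×10⁻³
  option A: M = 1.87×10⁻³
  option D: M = 1.52×10⁻³
  option Q: M = 1.47×10⁻³
  option J: M = 1.39×10⁻³
The maximum is for option B.

option B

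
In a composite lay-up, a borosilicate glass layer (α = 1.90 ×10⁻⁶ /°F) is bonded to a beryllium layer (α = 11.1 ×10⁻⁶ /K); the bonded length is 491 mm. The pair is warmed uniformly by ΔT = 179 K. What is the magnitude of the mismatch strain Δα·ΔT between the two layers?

1.37×10⁻³

borosilicate glass: α = 1.90×10⁻⁶/°F × 9/5 = 3.42×10⁻⁶/K.
Δα = |3.42 − 11.1|×10⁻⁶/K = 7.68×10⁻⁶/K.
Mismatch strain = Δα·ΔT = 7.68×10⁻⁶ × 179.0 = 1.37×10⁻³.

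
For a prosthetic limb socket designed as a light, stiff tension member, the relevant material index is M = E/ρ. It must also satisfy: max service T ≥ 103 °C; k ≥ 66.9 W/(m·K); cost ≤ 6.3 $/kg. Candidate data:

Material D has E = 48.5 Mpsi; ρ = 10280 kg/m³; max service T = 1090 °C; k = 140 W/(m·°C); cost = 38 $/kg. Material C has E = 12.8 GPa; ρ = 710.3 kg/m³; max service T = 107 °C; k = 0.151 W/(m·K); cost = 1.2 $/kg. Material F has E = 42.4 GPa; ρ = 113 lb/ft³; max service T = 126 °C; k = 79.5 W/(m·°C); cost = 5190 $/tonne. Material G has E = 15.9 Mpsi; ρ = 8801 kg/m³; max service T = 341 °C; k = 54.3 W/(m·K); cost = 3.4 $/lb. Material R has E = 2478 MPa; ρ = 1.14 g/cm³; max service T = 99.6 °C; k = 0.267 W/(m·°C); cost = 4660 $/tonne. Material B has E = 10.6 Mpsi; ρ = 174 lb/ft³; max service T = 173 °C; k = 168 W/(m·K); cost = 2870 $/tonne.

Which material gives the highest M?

material B

Screen on constraints: max service T ≥ 103 °C; k ≥ 66.9 W/(m·K); cost ≤ 6.3 $/kg. Survivors: material F, material B.
In SI units:
  material F: E = 42.40 GPa, ρ = 1810 kg/m³
  material B: E = 73.08 GPa, ρ = 2787 kg/m³
  material B: M = 26.2 MN·m/kg
  material F: M = 23.4 MN·m/kg
The maximum is for material B.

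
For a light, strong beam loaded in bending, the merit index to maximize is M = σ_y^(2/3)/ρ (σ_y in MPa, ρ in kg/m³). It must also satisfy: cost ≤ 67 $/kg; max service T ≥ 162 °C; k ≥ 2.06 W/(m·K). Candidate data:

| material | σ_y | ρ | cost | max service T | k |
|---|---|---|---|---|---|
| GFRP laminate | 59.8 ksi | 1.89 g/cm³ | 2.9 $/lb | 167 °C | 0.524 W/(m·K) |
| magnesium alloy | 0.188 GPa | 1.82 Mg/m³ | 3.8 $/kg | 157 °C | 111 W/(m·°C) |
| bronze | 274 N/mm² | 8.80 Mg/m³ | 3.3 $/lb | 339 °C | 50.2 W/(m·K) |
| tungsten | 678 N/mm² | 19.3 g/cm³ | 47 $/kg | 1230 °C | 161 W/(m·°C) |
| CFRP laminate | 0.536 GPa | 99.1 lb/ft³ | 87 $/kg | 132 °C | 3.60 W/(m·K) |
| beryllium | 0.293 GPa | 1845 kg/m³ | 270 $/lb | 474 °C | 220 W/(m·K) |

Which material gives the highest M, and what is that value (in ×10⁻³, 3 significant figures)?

Screen on constraints: cost ≤ 67 $/kg; max service T ≥ 162 °C; k ≥ 2.06 W/(m·K). Survivors: bronze, tungsten.
In SI units:
  bronze: σ_y = 274.0 MPa, ρ = 8800 kg/m³
  tungsten: σ_y = 678.0 MPa, ρ = 19300 kg/m³
  bronze: M = 4.79×10⁻³
  tungsten: M = 4.00×10⁻³
Bronze has the largest M.

bronze, M = 4.79×10⁻³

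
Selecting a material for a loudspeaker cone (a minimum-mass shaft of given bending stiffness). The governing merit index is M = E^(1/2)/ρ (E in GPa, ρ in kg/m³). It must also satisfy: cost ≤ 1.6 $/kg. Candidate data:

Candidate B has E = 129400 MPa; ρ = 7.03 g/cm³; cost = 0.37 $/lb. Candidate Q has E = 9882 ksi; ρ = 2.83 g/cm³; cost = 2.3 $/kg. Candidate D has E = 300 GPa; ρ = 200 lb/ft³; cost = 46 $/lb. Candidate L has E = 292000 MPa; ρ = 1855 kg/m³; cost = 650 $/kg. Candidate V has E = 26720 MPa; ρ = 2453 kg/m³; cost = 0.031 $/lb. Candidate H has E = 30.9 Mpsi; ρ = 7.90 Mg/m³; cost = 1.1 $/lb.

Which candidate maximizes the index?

candidate V

Screen on constraints: cost ≤ 1.6 $/kg. Survivors: candidate B, candidate V.
Convert each candidate to consistent units, then evaluate M:
  candidate B: E = 129.4 GPa, ρ = 7030 kg/m³
  candidate V: E = 26.72 GPa, ρ = 2453 kg/m³
  candidate V: M = 2.11×10⁻³
  candidate B: M = 1.62×10⁻³
Candidate V has the largest M.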